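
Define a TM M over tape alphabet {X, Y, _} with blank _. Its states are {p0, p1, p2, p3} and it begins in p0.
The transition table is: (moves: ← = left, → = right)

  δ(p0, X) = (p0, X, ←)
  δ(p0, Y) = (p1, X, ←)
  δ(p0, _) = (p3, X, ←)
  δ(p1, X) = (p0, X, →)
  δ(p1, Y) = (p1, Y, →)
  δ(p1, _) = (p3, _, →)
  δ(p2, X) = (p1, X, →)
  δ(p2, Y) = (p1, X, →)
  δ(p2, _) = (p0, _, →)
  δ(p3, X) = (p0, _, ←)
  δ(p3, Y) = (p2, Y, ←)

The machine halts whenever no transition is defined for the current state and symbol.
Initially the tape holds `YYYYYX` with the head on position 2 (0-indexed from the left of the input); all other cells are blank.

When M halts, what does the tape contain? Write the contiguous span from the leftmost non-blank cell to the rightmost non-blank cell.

p0 | __YY[Y]YYX   read Y → write X, move ←, go to p1
p1 | __Y[Y]XYYX   read Y → write Y, move →, go to p1
p1 | __YY[X]YYX   read X → write X, move →, go to p0
p0 | __YYX[Y]YX   read Y → write X, move ←, go to p1
p1 | __YY[X]XYX   read X → write X, move →, go to p0
p0 | __YYX[X]YX   read X → write X, move ←, go to p0
p0 | __YY[X]XYX   read X → write X, move ←, go to p0
p0 | __Y[Y]XXYX   read Y → write X, move ←, go to p1
p1 | __[Y]XXXYX   read Y → write Y, move →, go to p1
p1 | __Y[X]XXYX   read X → write X, move →, go to p0
p0 | __YX[X]XYX   read X → write X, move ←, go to p0
p0 | __Y[X]XXYX   read X → write X, move ←, go to p0
p0 | __[Y]XXXYX   read Y → write X, move ←, go to p1
p1 | _[_]XXXXYX   read _ → write _, move →, go to p3
p3 | __[X]XXXYX   read X → write _, move ←, go to p0
p0 | _[_]_XXXYX   read _ → write X, move ←, go to p3
p3 | [_]X_XXXYX
The non-blank tape span at halt is X_XXXYX.

X_XXXYX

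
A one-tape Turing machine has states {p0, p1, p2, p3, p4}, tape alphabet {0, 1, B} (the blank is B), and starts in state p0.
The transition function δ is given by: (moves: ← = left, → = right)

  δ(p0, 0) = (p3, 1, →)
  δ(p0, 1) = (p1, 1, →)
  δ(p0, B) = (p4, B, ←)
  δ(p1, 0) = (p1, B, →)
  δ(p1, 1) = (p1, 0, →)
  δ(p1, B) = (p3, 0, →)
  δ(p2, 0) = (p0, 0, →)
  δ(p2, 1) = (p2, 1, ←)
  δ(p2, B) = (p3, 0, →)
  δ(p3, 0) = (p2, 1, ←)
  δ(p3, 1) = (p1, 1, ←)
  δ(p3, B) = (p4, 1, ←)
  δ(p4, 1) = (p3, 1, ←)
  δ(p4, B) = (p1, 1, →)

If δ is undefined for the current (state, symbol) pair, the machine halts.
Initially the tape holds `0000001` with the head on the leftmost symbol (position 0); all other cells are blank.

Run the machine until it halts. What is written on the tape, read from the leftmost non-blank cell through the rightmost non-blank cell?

00BBBB001

state=p0 head=0 tape=B[0]000001BB   (p0,0)→(p3,1,→)
state=p3 head=1 tape=B1[0]00001BB   (p3,0)→(p2,1,←)
state=p2 head=0 tape=B[1]100001BB   (p2,1)→(p2,1,←)
state=p2 head=-1 tape=[B]1100001BB   (p2,B)→(p3,0,→)
state=p3 head=0 tape=0[1]100001BB   (p3,1)→(p1,1,←)
state=p1 head=-1 tape=[0]1100001BB   (p1,0)→(p1,B,→)
state=p1 head=0 tape=B[1]100001BB   (p1,1)→(p1,0,→)
state=p1 head=1 tape=B0[1]00001BB   (p1,1)→(p1,0,→)
state=p1 head=2 tape=B00[0]0001BB   (p1,0)→(p1,B,→)
state=p1 head=3 tape=B00B[0]001BB   (p1,0)→(p1,B,→)
state=p1 head=4 tape=B00BB[0]01BB   (p1,0)→(p1,B,→)
state=p1 head=5 tape=B00BBB[0]1BB   (p1,0)→(p1,B,→)
state=p1 head=6 tape=B00BBBB[1]BB   (p1,1)→(p1,0,→)
state=p1 head=7 tape=B00BBBB0[B]B   (p1,B)→(p3,0,→)
state=p3 head=8 tape=B00BBBB00[B]   (p3,B)→(p4,1,←)
state=p4 head=7 tape=B00BBBB0[0]1
The non-blank tape span at halt is 00BBBB001.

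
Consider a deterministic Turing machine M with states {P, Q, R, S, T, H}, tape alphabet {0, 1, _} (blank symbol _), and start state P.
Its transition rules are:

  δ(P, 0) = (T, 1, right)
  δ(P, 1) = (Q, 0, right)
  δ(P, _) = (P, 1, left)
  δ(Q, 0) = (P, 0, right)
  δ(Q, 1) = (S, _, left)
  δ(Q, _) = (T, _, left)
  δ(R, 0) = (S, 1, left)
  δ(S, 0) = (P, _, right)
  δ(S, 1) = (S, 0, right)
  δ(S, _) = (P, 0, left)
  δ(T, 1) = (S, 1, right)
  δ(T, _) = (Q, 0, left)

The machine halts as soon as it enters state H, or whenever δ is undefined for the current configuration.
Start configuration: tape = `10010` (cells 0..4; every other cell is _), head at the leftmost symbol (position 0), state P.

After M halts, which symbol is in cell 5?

1

state=P head=0 tape=[1]0010__   (P,1)→(Q,0,right)
state=Q head=1 tape=0[0]010__   (Q,0)→(P,0,right)
state=P head=2 tape=00[0]10__   (P,0)→(T,1,right)
state=T head=3 tape=001[1]0__   (T,1)→(S,1,right)
state=S head=4 tape=0011[0]__   (S,0)→(P,_,right)
state=P head=5 tape=0011_[_]_   (P,_)→(P,1,left)
state=P head=4 tape=0011[_]1_   (P,_)→(P,1,left)
state=P head=3 tape=001[1]11_   (P,1)→(Q,0,right)
state=Q head=4 tape=0010[1]1_   (Q,1)→(S,_,left)
state=S head=3 tape=001[0]_1_   (S,0)→(P,_,right)
state=P head=4 tape=001_[_]1_   (P,_)→(P,1,left)
state=P head=3 tape=001[_]11_   (P,_)→(P,1,left)
state=P head=2 tape=00[1]111_   (P,1)→(Q,0,right)
state=Q head=3 tape=000[1]11_   (Q,1)→(S,_,left)
state=S head=2 tape=00[0]_11_   (S,0)→(P,_,right)
state=P head=3 tape=00_[_]11_   (P,_)→(P,1,left)
state=P head=2 tape=00[_]111_   (P,_)→(P,1,left)
state=P head=1 tape=0[0]1111_   (P,0)→(T,1,right)
state=T head=2 tape=01[1]111_   (T,1)→(S,1,right)
state=S head=3 tape=011[1]11_   (S,1)→(S,0,right)
state=S head=4 tape=0110[1]1_   (S,1)→(S,0,right)
state=S head=5 tape=01100[1]_   (S,1)→(S,0,right)
state=S head=6 tape=011000[_]   (S,_)→(P,0,left)
state=P head=5 tape=01100[0]0   (P,0)→(T,1,right)
state=T head=6 tape=011001[0]
Cell 5 holds 1 when M halts.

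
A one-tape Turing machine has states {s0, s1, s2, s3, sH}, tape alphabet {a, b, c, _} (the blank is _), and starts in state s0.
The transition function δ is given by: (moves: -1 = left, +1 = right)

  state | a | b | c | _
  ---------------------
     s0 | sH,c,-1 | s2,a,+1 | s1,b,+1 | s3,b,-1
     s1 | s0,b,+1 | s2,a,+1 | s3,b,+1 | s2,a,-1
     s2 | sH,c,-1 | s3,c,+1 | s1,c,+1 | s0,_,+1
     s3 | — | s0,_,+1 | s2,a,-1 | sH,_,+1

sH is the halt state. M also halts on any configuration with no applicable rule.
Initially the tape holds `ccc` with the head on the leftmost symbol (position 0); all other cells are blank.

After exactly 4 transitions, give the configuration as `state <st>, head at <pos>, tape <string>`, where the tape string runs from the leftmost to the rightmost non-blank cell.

state s3, head at 2, tape bca

s0 | [c]cc   read c → write b, move +1, go to s1
s1 | b[c]c   read c → write b, move +1, go to s3
s3 | bb[c]   read c → write a, move -1, go to s2
s2 | b[b]a   read b → write c, move +1, go to s3
s3 | bc[a]
After 4 steps: state s3, head at 2, tape bca.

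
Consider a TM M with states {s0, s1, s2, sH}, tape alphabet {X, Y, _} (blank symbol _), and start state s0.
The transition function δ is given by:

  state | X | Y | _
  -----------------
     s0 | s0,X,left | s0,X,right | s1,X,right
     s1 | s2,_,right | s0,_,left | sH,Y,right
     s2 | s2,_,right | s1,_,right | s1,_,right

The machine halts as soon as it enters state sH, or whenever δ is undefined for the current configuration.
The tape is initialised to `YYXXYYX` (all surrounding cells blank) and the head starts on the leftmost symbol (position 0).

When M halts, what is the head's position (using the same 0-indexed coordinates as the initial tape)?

state=s0 head=0 tape=_[Y]YXXYYX   (s0,Y)→(s0,X,right)
state=s0 head=1 tape=_X[Y]XXYYX   (s0,Y)→(s0,X,right)
state=s0 head=2 tape=_XX[X]XYYX   (s0,X)→(s0,X,left)
state=s0 head=1 tape=_X[X]XXYYX   (s0,X)→(s0,X,left)
state=s0 head=0 tape=_[X]XXXYYX   (s0,X)→(s0,X,left)
state=s0 head=-1 tape=[_]XXXXYYX   (s0,_)→(s1,X,right)
state=s1 head=0 tape=X[X]XXXYYX   (s1,X)→(s2,_,right)
state=s2 head=1 tape=X_[X]XXYYX   (s2,X)→(s2,_,right)
state=s2 head=2 tape=X__[X]XYYX   (s2,X)→(s2,_,right)
state=s2 head=3 tape=X___[X]YYX   (s2,X)→(s2,_,right)
state=s2 head=4 tape=X____[Y]YX   (s2,Y)→(s1,_,right)
state=s1 head=5 tape=X_____[Y]X   (s1,Y)→(s0,_,left)
state=s0 head=4 tape=X____[_]_X   (s0,_)→(s1,X,right)
state=s1 head=5 tape=X____X[_]X   (s1,_)→(sH,Y,right)
state=sH head=6 tape=X____XY[X]
At halt the head is at cell 6.

6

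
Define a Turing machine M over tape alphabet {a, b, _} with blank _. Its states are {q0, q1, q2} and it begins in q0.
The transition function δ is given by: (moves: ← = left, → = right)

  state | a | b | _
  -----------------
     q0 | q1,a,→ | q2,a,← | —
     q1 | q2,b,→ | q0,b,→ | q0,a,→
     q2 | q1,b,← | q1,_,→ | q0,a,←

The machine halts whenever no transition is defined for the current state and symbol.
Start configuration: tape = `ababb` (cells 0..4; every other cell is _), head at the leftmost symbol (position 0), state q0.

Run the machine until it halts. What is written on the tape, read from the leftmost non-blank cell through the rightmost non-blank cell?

aba_aaa

state=q0 head=0 tape=[a]babb__   (q0,a)→(q1,a,→)
state=q1 head=1 tape=a[b]abb__   (q1,b)→(q0,b,→)
state=q0 head=2 tape=ab[a]bb__   (q0,a)→(q1,a,→)
state=q1 head=3 tape=aba[b]b__   (q1,b)→(q0,b,→)
state=q0 head=4 tape=abab[b]__   (q0,b)→(q2,a,←)
state=q2 head=3 tape=aba[b]a__   (q2,b)→(q1,_,→)
state=q1 head=4 tape=aba_[a]__   (q1,a)→(q2,b,→)
state=q2 head=5 tape=aba_b[_]_   (q2,_)→(q0,a,←)
state=q0 head=4 tape=aba_[b]a_   (q0,b)→(q2,a,←)
state=q2 head=3 tape=aba[_]aa_   (q2,_)→(q0,a,←)
state=q0 head=2 tape=ab[a]aaa_   (q0,a)→(q1,a,→)
state=q1 head=3 tape=aba[a]aa_   (q1,a)→(q2,b,→)
state=q2 head=4 tape=abab[a]a_   (q2,a)→(q1,b,←)
state=q1 head=3 tape=aba[b]ba_   (q1,b)→(q0,b,→)
state=q0 head=4 tape=abab[b]a_   (q0,b)→(q2,a,←)
state=q2 head=3 tape=aba[b]aa_   (q2,b)→(q1,_,→)
state=q1 head=4 tape=aba_[a]a_   (q1,a)→(q2,b,→)
state=q2 head=5 tape=aba_b[a]_   (q2,a)→(q1,b,←)
state=q1 head=4 tape=aba_[b]b_   (q1,b)→(q0,b,→)
state=q0 head=5 tape=aba_b[b]_   (q0,b)→(q2,a,←)
state=q2 head=4 tape=aba_[b]a_   (q2,b)→(q1,_,→)
state=q1 head=5 tape=aba__[a]_   (q1,a)→(q2,b,→)
state=q2 head=6 tape=aba__b[_]   (q2,_)→(q0,a,←)
state=q0 head=5 tape=aba__[b]a   (q0,b)→(q2,a,←)
state=q2 head=4 tape=aba_[_]aa   (q2,_)→(q0,a,←)
state=q0 head=3 tape=aba[_]aaa
The non-blank tape span at halt is aba_aaa.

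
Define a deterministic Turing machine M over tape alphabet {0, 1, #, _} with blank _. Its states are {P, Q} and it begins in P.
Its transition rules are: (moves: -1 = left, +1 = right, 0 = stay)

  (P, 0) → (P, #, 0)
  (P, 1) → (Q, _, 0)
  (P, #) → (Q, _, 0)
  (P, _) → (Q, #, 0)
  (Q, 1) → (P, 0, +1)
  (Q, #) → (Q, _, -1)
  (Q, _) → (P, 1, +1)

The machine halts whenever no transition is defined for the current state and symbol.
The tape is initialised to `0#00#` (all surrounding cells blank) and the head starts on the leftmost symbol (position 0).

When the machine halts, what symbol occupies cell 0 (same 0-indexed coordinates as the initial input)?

P | [0]#00#_   read 0 → write #, move 0, go to P
P | [#]#00#_   read # → write _, move 0, go to Q
Q | [_]#00#_   read _ → write 1, move +1, go to P
P | 1[#]00#_   read # → write _, move 0, go to Q
Q | 1[_]00#_   read _ → write 1, move +1, go to P
P | 11[0]0#_   read 0 → write #, move 0, go to P
P | 11[#]0#_   read # → write _, move 0, go to Q
Q | 11[_]0#_   read _ → write 1, move +1, go to P
P | 111[0]#_   read 0 → write #, move 0, go to P
P | 111[#]#_   read # → write _, move 0, go to Q
Q | 111[_]#_   read _ → write 1, move +1, go to P
P | 1111[#]_   read # → write _, move 0, go to Q
Q | 1111[_]_   read _ → write 1, move +1, go to P
P | 11111[_]   read _ → write #, move 0, go to Q
Q | 11111[#]   read # → write _, move -1, go to Q
Q | 1111[1]_   read 1 → write 0, move +1, go to P
P | 11110[_]   read _ → write #, move 0, go to Q
Q | 11110[#]   read # → write _, move -1, go to Q
Q | 1111[0]_
Cell 0 holds 1 when M halts.

1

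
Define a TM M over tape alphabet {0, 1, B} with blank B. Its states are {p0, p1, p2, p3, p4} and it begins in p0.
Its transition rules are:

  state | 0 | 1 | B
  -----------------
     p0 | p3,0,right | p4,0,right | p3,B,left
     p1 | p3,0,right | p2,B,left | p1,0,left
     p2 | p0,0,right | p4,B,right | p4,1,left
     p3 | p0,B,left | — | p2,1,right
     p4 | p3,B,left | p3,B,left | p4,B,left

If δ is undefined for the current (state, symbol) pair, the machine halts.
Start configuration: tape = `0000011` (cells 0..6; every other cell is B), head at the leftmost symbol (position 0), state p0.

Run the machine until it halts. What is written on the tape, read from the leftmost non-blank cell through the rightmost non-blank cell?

state=p0 head=0 tape=[0]000011   (p0,0)→(p3,0,right)
state=p3 head=1 tape=0[0]00011   (p3,0)→(p0,B,left)
state=p0 head=0 tape=[0]B00011   (p0,0)→(p3,0,right)
state=p3 head=1 tape=0[B]00011   (p3,B)→(p2,1,right)
state=p2 head=2 tape=01[0]0011   (p2,0)→(p0,0,right)
state=p0 head=3 tape=010[0]011   (p0,0)→(p3,0,right)
state=p3 head=4 tape=0100[0]11   (p3,0)→(p0,B,left)
state=p0 head=3 tape=010[0]B11   (p0,0)→(p3,0,right)
state=p3 head=4 tape=0100[B]11   (p3,B)→(p2,1,right)
state=p2 head=5 tape=01001[1]1   (p2,1)→(p4,B,right)
state=p4 head=6 tape=01001B[1]   (p4,1)→(p3,B,left)
state=p3 head=5 tape=01001[B]B   (p3,B)→(p2,1,right)
state=p2 head=6 tape=010011[B]   (p2,B)→(p4,1,left)
state=p4 head=5 tape=01001[1]1   (p4,1)→(p3,B,left)
state=p3 head=4 tape=0100[1]B1
The non-blank tape span at halt is 01001B1.

01001B1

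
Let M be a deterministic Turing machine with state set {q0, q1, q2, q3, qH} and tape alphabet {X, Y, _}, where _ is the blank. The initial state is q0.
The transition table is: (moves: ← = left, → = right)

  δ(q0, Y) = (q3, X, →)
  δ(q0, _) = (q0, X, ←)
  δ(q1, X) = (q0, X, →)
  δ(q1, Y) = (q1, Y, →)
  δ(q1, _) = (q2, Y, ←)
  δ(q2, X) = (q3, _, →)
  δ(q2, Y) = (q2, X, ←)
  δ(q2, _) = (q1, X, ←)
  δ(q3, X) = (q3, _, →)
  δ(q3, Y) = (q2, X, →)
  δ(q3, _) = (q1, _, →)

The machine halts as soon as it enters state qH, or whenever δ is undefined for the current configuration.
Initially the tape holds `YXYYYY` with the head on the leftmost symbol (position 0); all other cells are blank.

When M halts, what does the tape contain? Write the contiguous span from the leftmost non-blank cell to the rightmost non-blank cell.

X_X_X_XX

state=q0 head=0 tape=[Y]XYYYY___   (q0,Y)→(q3,X,→)
state=q3 head=1 tape=X[X]YYYY___   (q3,X)→(q3,_,→)
state=q3 head=2 tape=X_[Y]YYY___   (q3,Y)→(q2,X,→)
state=q2 head=3 tape=X_X[Y]YY___   (q2,Y)→(q2,X,←)
state=q2 head=2 tape=X_[X]XYY___   (q2,X)→(q3,_,→)
state=q3 head=3 tape=X__[X]YY___   (q3,X)→(q3,_,→)
state=q3 head=4 tape=X___[Y]Y___   (q3,Y)→(q2,X,→)
state=q2 head=5 tape=X___X[Y]___   (q2,Y)→(q2,X,←)
state=q2 head=4 tape=X___[X]X___   (q2,X)→(q3,_,→)
state=q3 head=5 tape=X____[X]___   (q3,X)→(q3,_,→)
state=q3 head=6 tape=X_____[_]__   (q3,_)→(q1,_,→)
state=q1 head=7 tape=X______[_]_   (q1,_)→(q2,Y,←)
state=q2 head=6 tape=X_____[_]Y_   (q2,_)→(q1,X,←)
state=q1 head=5 tape=X____[_]XY_   (q1,_)→(q2,Y,←)
state=q2 head=4 tape=X___[_]YXY_   (q2,_)→(q1,X,←)
state=q1 head=3 tape=X__[_]XYXY_   (q1,_)→(q2,Y,←)
state=q2 head=2 tape=X_[_]YXYXY_   (q2,_)→(q1,X,←)
state=q1 head=1 tape=X[_]XYXYXY_   (q1,_)→(q2,Y,←)
state=q2 head=0 tape=[X]YXYXYXY_   (q2,X)→(q3,_,→)
state=q3 head=1 tape=_[Y]XYXYXY_   (q3,Y)→(q2,X,→)
state=q2 head=2 tape=_X[X]YXYXY_   (q2,X)→(q3,_,→)
state=q3 head=3 tape=_X_[Y]XYXY_   (q3,Y)→(q2,X,→)
state=q2 head=4 tape=_X_X[X]YXY_   (q2,X)→(q3,_,→)
state=q3 head=5 tape=_X_X_[Y]XY_   (q3,Y)→(q2,X,→)
state=q2 head=6 tape=_X_X_X[X]Y_   (q2,X)→(q3,_,→)
state=q3 head=7 tape=_X_X_X_[Y]_   (q3,Y)→(q2,X,→)
state=q2 head=8 tape=_X_X_X_X[_]   (q2,_)→(q1,X,←)
state=q1 head=7 tape=_X_X_X_[X]X   (q1,X)→(q0,X,→)
state=q0 head=8 tape=_X_X_X_X[X]
The non-blank tape span at halt is X_X_X_XX.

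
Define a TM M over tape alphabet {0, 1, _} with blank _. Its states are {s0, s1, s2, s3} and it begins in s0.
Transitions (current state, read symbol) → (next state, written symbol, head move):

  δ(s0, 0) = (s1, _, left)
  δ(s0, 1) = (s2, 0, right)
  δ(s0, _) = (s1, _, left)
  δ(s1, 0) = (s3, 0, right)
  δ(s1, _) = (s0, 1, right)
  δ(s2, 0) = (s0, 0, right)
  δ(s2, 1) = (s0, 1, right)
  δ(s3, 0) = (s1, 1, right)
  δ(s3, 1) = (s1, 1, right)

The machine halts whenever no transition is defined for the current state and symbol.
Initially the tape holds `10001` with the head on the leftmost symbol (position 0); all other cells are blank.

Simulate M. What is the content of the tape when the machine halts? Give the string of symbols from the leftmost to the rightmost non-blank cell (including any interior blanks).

s0 | [1]0001   read 1 → write 0, move right, go to s2
s2 | 0[0]001   read 0 → write 0, move right, go to s0
s0 | 00[0]01   read 0 → write _, move left, go to s1
s1 | 0[0]_01   read 0 → write 0, move right, go to s3
s3 | 00[_]01
The non-blank tape span at halt is 00_01.

00_01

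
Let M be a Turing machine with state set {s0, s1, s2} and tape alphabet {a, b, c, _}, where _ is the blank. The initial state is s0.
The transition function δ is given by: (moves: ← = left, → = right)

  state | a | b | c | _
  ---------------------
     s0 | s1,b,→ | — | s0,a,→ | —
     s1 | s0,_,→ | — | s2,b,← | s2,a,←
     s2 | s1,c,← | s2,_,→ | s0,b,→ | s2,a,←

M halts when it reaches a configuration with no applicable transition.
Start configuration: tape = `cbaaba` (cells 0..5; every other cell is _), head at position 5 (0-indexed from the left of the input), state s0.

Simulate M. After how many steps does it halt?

16

state=s0 head=5 tape=cbaab[a]__   (s0,a)→(s1,b,→)
state=s1 head=6 tape=cbaabb[_]_   (s1,_)→(s2,a,←)
state=s2 head=5 tape=cbaab[b]a_   (s2,b)→(s2,_,→)
state=s2 head=6 tape=cbaab_[a]_   (s2,a)→(s1,c,←)
state=s1 head=5 tape=cbaab[_]c_   (s1,_)→(s2,a,←)
state=s2 head=4 tape=cbaa[b]ac_   (s2,b)→(s2,_,→)
state=s2 head=5 tape=cbaa_[a]c_   (s2,a)→(s1,c,←)
state=s1 head=4 tape=cbaa[_]cc_   (s1,_)→(s2,a,←)
state=s2 head=3 tape=cba[a]acc_   (s2,a)→(s1,c,←)
state=s1 head=2 tape=cb[a]cacc_   (s1,a)→(s0,_,→)
state=s0 head=3 tape=cb_[c]acc_   (s0,c)→(s0,a,→)
state=s0 head=4 tape=cb_a[a]cc_   (s0,a)→(s1,b,→)
state=s1 head=5 tape=cb_ab[c]c_   (s1,c)→(s2,b,←)
state=s2 head=4 tape=cb_a[b]bc_   (s2,b)→(s2,_,→)
state=s2 head=5 tape=cb_a_[b]c_   (s2,b)→(s2,_,→)
state=s2 head=6 tape=cb_a__[c]_   (s2,c)→(s0,b,→)
state=s0 head=7 tape=cb_a__b[_]
M halts after 16 transitions.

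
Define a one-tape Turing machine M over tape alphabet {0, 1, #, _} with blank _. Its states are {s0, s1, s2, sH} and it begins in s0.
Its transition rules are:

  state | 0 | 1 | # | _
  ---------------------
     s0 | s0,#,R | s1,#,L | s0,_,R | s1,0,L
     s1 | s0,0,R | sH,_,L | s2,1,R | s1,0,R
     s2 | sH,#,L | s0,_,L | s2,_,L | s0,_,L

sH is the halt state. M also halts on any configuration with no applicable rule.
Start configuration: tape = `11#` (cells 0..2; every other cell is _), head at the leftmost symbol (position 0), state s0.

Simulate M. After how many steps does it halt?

20

state=s0 head=0 tape=_[1]1#___   (s0,1)→(s1,#,L)
state=s1 head=-1 tape=[_]#1#___   (s1,_)→(s1,0,R)
state=s1 head=0 tape=0[#]1#___   (s1,#)→(s2,1,R)
state=s2 head=1 tape=01[1]#___   (s2,1)→(s0,_,L)
state=s0 head=0 tape=0[1]_#___   (s0,1)→(s1,#,L)
state=s1 head=-1 tape=[0]#_#___   (s1,0)→(s0,0,R)
state=s0 head=0 tape=0[#]_#___   (s0,#)→(s0,_,R)
state=s0 head=1 tape=0_[_]#___   (s0,_)→(s1,0,L)
state=s1 head=0 tape=0[_]0#___   (s1,_)→(s1,0,R)
state=s1 head=1 tape=00[0]#___   (s1,0)→(s0,0,R)
state=s0 head=2 tape=000[#]___   (s0,#)→(s0,_,R)
state=s0 head=3 tape=000_[_]__   (s0,_)→(s1,0,L)
state=s1 head=2 tape=000[_]0__   (s1,_)→(s1,0,R)
state=s1 head=3 tape=0000[0]__   (s1,0)→(s0,0,R)
state=s0 head=4 tape=00000[_]_   (s0,_)→(s1,0,L)
state=s1 head=3 tape=0000[0]0_   (s1,0)→(s0,0,R)
state=s0 head=4 tape=00000[0]_   (s0,0)→(s0,#,R)
state=s0 head=5 tape=00000#[_]   (s0,_)→(s1,0,L)
state=s1 head=4 tape=00000[#]0   (s1,#)→(s2,1,R)
state=s2 head=5 tape=000001[0]   (s2,0)→(sH,#,L)
state=sH head=4 tape=00000[1]#
M halts after 20 transitions.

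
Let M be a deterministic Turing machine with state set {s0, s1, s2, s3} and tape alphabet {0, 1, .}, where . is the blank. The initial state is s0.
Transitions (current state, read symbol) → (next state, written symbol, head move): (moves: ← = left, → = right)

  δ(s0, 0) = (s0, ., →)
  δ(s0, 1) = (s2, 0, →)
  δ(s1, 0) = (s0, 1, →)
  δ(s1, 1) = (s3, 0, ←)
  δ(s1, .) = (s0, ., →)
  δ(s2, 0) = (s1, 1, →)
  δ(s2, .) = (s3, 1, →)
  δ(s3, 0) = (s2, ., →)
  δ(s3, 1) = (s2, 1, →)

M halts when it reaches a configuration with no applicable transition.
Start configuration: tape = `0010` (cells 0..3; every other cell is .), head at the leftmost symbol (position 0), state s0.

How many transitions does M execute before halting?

5

state=s0 head=0 tape=[0]010..   (s0,0)→(s0,.,→)
state=s0 head=1 tape=.[0]10..   (s0,0)→(s0,.,→)
state=s0 head=2 tape=..[1]0..   (s0,1)→(s2,0,→)
state=s2 head=3 tape=..0[0]..   (s2,0)→(s1,1,→)
state=s1 head=4 tape=..01[.].   (s1,.)→(s0,.,→)
state=s0 head=5 tape=..01.[.]
M halts after 5 transitions.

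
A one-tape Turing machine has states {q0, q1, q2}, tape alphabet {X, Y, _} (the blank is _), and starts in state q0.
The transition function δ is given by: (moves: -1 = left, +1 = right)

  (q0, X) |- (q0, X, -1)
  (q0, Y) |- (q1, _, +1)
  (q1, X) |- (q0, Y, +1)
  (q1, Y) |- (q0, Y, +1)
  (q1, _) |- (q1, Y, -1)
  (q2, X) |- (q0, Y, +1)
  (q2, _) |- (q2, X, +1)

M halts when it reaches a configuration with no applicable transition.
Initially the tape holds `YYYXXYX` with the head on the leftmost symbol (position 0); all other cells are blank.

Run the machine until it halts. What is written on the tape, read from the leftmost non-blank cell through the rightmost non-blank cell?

Y__Y_Y

state=q0 head=0 tape=[Y]YYXXYX_   (q0,Y)→(q1,_,+1)
state=q1 head=1 tape=_[Y]YXXYX_   (q1,Y)→(q0,Y,+1)
state=q0 head=2 tape=_Y[Y]XXYX_   (q0,Y)→(q1,_,+1)
state=q1 head=3 tape=_Y_[X]XYX_   (q1,X)→(q0,Y,+1)
state=q0 head=4 tape=_Y_Y[X]YX_   (q0,X)→(q0,X,-1)
state=q0 head=3 tape=_Y_[Y]XYX_   (q0,Y)→(q1,_,+1)
state=q1 head=4 tape=_Y__[X]YX_   (q1,X)→(q0,Y,+1)
state=q0 head=5 tape=_Y__Y[Y]X_   (q0,Y)→(q1,_,+1)
state=q1 head=6 tape=_Y__Y_[X]_   (q1,X)→(q0,Y,+1)
state=q0 head=7 tape=_Y__Y_Y[_]
The non-blank tape span at halt is Y__Y_Y.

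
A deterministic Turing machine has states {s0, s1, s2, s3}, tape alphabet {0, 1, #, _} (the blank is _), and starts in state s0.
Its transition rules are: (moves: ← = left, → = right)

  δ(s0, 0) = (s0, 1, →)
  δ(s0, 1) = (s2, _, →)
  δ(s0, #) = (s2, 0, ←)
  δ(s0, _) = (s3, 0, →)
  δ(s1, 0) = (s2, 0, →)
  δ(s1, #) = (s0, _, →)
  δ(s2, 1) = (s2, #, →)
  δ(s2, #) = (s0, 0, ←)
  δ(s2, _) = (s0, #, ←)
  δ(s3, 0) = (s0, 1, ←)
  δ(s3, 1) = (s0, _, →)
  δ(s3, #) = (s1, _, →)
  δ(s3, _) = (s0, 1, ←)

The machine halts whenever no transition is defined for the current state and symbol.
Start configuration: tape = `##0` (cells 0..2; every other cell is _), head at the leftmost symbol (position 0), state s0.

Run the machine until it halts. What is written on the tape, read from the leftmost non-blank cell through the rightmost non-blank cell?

0_11110

state=s0 head=0 tape=__[#]#0____   (s0,#)→(s2,0,←)
state=s2 head=-1 tape=_[_]0#0____   (s2,_)→(s0,#,←)
state=s0 head=-2 tape=[_]#0#0____   (s0,_)→(s3,0,→)
state=s3 head=-1 tape=0[#]0#0____   (s3,#)→(s1,_,→)
state=s1 head=0 tape=0_[0]#0____   (s1,0)→(s2,0,→)
state=s2 head=1 tape=0_0[#]0____   (s2,#)→(s0,0,←)
state=s0 head=0 tape=0_[0]00____   (s0,0)→(s0,1,→)
state=s0 head=1 tape=0_1[0]0____   (s0,0)→(s0,1,→)
state=s0 head=2 tape=0_11[0]____   (s0,0)→(s0,1,→)
state=s0 head=3 tape=0_111[_]___   (s0,_)→(s3,0,→)
state=s3 head=4 tape=0_1110[_]__   (s3,_)→(s0,1,←)
state=s0 head=3 tape=0_111[0]1__   (s0,0)→(s0,1,→)
state=s0 head=4 tape=0_1111[1]__   (s0,1)→(s2,_,→)
state=s2 head=5 tape=0_1111_[_]_   (s2,_)→(s0,#,←)
state=s0 head=4 tape=0_1111[_]#_   (s0,_)→(s3,0,→)
state=s3 head=5 tape=0_11110[#]_   (s3,#)→(s1,_,→)
state=s1 head=6 tape=0_11110_[_]
The non-blank tape span at halt is 0_11110.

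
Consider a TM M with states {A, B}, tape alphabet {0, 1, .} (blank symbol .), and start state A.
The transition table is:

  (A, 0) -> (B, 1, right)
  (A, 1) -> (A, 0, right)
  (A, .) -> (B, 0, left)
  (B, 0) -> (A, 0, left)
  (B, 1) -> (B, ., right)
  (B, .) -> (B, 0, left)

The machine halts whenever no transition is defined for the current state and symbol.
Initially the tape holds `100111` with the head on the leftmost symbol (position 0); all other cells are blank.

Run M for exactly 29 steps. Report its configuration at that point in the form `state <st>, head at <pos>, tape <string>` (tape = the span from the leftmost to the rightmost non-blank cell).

state B, head at 5, tape 0000100

state=A head=0 tape=[1]00111.   (A,1)→(A,0,right)
state=A head=1 tape=0[0]0111.   (A,0)→(B,1,right)
state=B head=2 tape=01[0]111.   (B,0)→(A,0,left)
state=A head=1 tape=0[1]0111.   (A,1)→(A,0,right)
state=A head=2 tape=00[0]111.   (A,0)→(B,1,right)
state=B head=3 tape=001[1]11.   (B,1)→(B,.,right)
state=B head=4 tape=001.[1]1.   (B,1)→(B,.,right)
state=B head=5 tape=001..[1].   (B,1)→(B,.,right)
state=B head=6 tape=001...[.]   (B,.)→(B,0,left)
state=B head=5 tape=001..[.]0   (B,.)→(B,0,left)
state=B head=4 tape=001.[.]00   (B,.)→(B,0,left)
state=B head=3 tape=001[.]000   (B,.)→(B,0,left)
state=B head=2 tape=00[1]0000   (B,1)→(B,.,right)
state=B head=3 tape=00.[0]000   (B,0)→(A,0,left)
state=A head=2 tape=00[.]0000   (A,.)→(B,0,left)
state=B head=1 tape=0[0]00000   (B,0)→(A,0,left)
state=A head=0 tape=[0]000000   (A,0)→(B,1,right)
state=B head=1 tape=1[0]00000   (B,0)→(A,0,left)
state=A head=0 tape=[1]000000   (A,1)→(A,0,right)
state=A head=1 tape=0[0]00000   (A,0)→(B,1,right)
state=B head=2 tape=01[0]0000   (B,0)→(A,0,left)
state=A head=1 tape=0[1]00000   (A,1)→(A,0,right)
state=A head=2 tape=00[0]0000   (A,0)→(B,1,right)
state=B head=3 tape=001[0]000   (B,0)→(A,0,left)
state=A head=2 tape=00[1]0000   (A,1)→(A,0,right)
state=A head=3 tape=000[0]000   (A,0)→(B,1,right)
state=B head=4 tape=0001[0]00   (B,0)→(A,0,left)
state=A head=3 tape=000[1]000   (A,1)→(A,0,right)
state=A head=4 tape=0000[0]00   (A,0)→(B,1,right)
state=B head=5 tape=00001[0]0
After 29 steps: state B, head at 5, tape 0000100.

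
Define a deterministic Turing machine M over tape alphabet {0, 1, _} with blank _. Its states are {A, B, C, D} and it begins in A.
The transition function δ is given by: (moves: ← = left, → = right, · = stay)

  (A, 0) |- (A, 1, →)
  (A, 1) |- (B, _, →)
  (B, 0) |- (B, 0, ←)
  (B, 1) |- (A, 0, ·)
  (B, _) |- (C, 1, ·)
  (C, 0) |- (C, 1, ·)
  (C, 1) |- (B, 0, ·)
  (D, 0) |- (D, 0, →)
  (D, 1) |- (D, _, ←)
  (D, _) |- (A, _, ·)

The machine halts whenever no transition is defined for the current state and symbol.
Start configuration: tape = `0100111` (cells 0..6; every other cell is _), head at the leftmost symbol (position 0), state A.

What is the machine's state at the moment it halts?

A

A | [0]100111__   read 0 → write 1, move →, go to A
A | 1[1]00111__   read 1 → write _, move →, go to B
B | 1_[0]0111__   read 0 → write 0, move ←, go to B
B | 1[_]00111__   read _ → write 1, move ·, go to C
C | 1[1]00111__   read 1 → write 0, move ·, go to B
B | 1[0]00111__   read 0 → write 0, move ←, go to B
B | [1]000111__   read 1 → write 0, move ·, go to A
A | [0]000111__   read 0 → write 1, move →, go to A
A | 1[0]00111__   read 0 → write 1, move →, go to A
A | 11[0]0111__   read 0 → write 1, move →, go to A
A | 111[0]111__   read 0 → write 1, move →, go to A
A | 1111[1]11__   read 1 → write _, move →, go to B
B | 1111_[1]1__   read 1 → write 0, move ·, go to A
A | 1111_[0]1__   read 0 → write 1, move →, go to A
A | 1111_1[1]__   read 1 → write _, move →, go to B
B | 1111_1_[_]_   read _ → write 1, move ·, go to C
C | 1111_1_[1]_   read 1 → write 0, move ·, go to B
B | 1111_1_[0]_   read 0 → write 0, move ←, go to B
B | 1111_1[_]0_   read _ → write 1, move ·, go to C
C | 1111_1[1]0_   read 1 → write 0, move ·, go to B
B | 1111_1[0]0_   read 0 → write 0, move ←, go to B
B | 1111_[1]00_   read 1 → write 0, move ·, go to A
A | 1111_[0]00_   read 0 → write 1, move →, go to A
A | 1111_1[0]0_   read 0 → write 1, move →, go to A
A | 1111_11[0]_   read 0 → write 1, move →, go to A
A | 1111_111[_]
No transition is defined for (A, _); M halts in state A.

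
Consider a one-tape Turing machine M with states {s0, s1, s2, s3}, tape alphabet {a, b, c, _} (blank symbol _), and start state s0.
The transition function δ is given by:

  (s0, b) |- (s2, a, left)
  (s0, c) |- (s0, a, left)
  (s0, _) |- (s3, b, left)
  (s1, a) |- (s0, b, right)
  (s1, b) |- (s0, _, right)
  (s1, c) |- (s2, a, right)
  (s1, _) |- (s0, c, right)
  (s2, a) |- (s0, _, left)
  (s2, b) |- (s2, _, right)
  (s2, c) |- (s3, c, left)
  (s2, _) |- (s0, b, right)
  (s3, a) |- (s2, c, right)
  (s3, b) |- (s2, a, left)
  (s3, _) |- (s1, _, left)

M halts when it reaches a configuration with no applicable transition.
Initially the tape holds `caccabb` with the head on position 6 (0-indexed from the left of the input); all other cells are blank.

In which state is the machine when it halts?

s0 | caccab[b]_   read b → write a, move left, go to s2
s2 | cacca[b]a_   read b → write _, move right, go to s2
s2 | cacca_[a]_   read a → write _, move left, go to s0
s0 | cacca[_]__   read _ → write b, move left, go to s3
s3 | cacc[a]b__   read a → write c, move right, go to s2
s2 | caccc[b]__   read b → write _, move right, go to s2
s2 | caccc_[_]_   read _ → write b, move right, go to s0
s0 | caccc_b[_]   read _ → write b, move left, go to s3
s3 | caccc_[b]b   read b → write a, move left, go to s2
s2 | caccc[_]ab   read _ → write b, move right, go to s0
s0 | cacccb[a]b
No transition is defined for (s0, a); M halts in state s0.

s0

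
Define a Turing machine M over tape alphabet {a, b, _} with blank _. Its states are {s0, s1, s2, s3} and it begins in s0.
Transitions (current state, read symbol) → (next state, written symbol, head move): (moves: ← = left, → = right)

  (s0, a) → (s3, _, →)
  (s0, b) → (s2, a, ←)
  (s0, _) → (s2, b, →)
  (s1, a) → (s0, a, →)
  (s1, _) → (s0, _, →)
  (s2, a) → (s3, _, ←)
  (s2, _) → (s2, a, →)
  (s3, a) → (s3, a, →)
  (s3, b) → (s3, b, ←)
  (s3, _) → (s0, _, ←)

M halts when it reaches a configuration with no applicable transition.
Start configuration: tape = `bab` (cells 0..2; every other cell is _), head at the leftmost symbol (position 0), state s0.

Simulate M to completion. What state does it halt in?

s2

state=s0 head=0 tape=_[b]ab   (s0,b)→(s2,a,←)
state=s2 head=-1 tape=[_]aab   (s2,_)→(s2,a,→)
state=s2 head=0 tape=a[a]ab   (s2,a)→(s3,_,←)
state=s3 head=-1 tape=[a]_ab   (s3,a)→(s3,a,→)
state=s3 head=0 tape=a[_]ab   (s3,_)→(s0,_,←)
state=s0 head=-1 tape=[a]_ab   (s0,a)→(s3,_,→)
state=s3 head=0 tape=_[_]ab   (s3,_)→(s0,_,←)
state=s0 head=-1 tape=[_]_ab   (s0,_)→(s2,b,→)
state=s2 head=0 tape=b[_]ab   (s2,_)→(s2,a,→)
state=s2 head=1 tape=ba[a]b   (s2,a)→(s3,_,←)
state=s3 head=0 tape=b[a]_b   (s3,a)→(s3,a,→)
state=s3 head=1 tape=ba[_]b   (s3,_)→(s0,_,←)
state=s0 head=0 tape=b[a]_b   (s0,a)→(s3,_,→)
state=s3 head=1 tape=b_[_]b   (s3,_)→(s0,_,←)
state=s0 head=0 tape=b[_]_b   (s0,_)→(s2,b,→)
state=s2 head=1 tape=bb[_]b   (s2,_)→(s2,a,→)
state=s2 head=2 tape=bba[b]
No transition is defined for (s2, b); M halts in state s2.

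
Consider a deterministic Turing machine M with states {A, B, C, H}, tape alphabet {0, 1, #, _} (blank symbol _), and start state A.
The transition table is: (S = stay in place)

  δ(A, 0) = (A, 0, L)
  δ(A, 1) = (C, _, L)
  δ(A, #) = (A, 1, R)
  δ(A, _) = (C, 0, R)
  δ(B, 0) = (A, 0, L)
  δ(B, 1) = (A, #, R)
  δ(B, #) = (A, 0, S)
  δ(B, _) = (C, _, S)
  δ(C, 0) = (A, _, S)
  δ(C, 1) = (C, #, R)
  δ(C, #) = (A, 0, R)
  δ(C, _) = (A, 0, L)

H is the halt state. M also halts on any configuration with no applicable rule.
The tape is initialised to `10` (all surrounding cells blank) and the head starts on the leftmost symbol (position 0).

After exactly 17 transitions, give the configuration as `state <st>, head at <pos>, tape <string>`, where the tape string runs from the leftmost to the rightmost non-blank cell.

state=A head=0 tape=___[1]0_   (A,1)→(C,_,L)
state=C head=-1 tape=__[_]_0_   (C,_)→(A,0,L)
state=A head=-2 tape=_[_]0_0_   (A,_)→(C,0,R)
state=C head=-1 tape=_0[0]_0_   (C,0)→(A,_,S)
state=A head=-1 tape=_0[_]_0_   (A,_)→(C,0,R)
state=C head=0 tape=_00[_]0_   (C,_)→(A,0,L)
state=A head=-1 tape=_0[0]00_   (A,0)→(A,0,L)
state=A head=-2 tape=_[0]000_   (A,0)→(A,0,L)
state=A head=-3 tape=[_]0000_   (A,_)→(C,0,R)
state=C head=-2 tape=0[0]000_   (C,0)→(A,_,S)
state=A head=-2 tape=0[_]000_   (A,_)→(C,0,R)
state=C head=-1 tape=00[0]00_   (C,0)→(A,_,S)
state=A head=-1 tape=00[_]00_   (A,_)→(C,0,R)
state=C head=0 tape=000[0]0_   (C,0)→(A,_,S)
state=A head=0 tape=000[_]0_   (A,_)→(C,0,R)
state=C head=1 tape=0000[0]_   (C,0)→(A,_,S)
state=A head=1 tape=0000[_]_   (A,_)→(C,0,R)
state=C head=2 tape=00000[_]
After 17 steps: state C, head at 2, tape 00000.

state C, head at 2, tape 00000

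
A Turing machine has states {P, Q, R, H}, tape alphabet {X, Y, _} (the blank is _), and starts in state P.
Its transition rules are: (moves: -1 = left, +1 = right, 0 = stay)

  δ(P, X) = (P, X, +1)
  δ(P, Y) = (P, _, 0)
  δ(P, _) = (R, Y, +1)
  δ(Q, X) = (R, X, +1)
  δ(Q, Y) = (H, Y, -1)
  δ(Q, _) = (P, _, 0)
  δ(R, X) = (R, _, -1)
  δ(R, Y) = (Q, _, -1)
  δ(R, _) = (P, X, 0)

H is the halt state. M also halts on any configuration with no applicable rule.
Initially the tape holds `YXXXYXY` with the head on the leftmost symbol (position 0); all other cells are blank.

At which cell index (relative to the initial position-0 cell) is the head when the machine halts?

2

P | _[Y]XXXYXY   read Y → write _, move 0, go to P
P | _[_]XXXYXY   read _ → write Y, move +1, go to R
R | _Y[X]XXYXY   read X → write _, move -1, go to R
R | _[Y]_XXYXY   read Y → write _, move -1, go to Q
Q | [_]__XXYXY   read _ → write _, move 0, go to P
P | [_]__XXYXY   read _ → write Y, move +1, go to R
R | Y[_]_XXYXY   read _ → write X, move 0, go to P
P | Y[X]_XXYXY   read X → write X, move +1, go to P
P | YX[_]XXYXY   read _ → write Y, move +1, go to R
R | YXY[X]XYXY   read X → write _, move -1, go to R
R | YX[Y]_XYXY   read Y → write _, move -1, go to Q
Q | Y[X]__XYXY   read X → write X, move +1, go to R
R | YX[_]_XYXY   read _ → write X, move 0, go to P
P | YX[X]_XYXY   read X → write X, move +1, go to P
P | YXX[_]XYXY   read _ → write Y, move +1, go to R
R | YXXY[X]YXY   read X → write _, move -1, go to R
R | YXX[Y]_YXY   read Y → write _, move -1, go to Q
Q | YX[X]__YXY   read X → write X, move +1, go to R
R | YXX[_]_YXY   read _ → write X, move 0, go to P
P | YXX[X]_YXY   read X → write X, move +1, go to P
P | YXXX[_]YXY   read _ → write Y, move +1, go to R
R | YXXXY[Y]XY   read Y → write _, move -1, go to Q
Q | YXXX[Y]_XY   read Y → write Y, move -1, go to H
H | YXX[X]Y_XY
At halt the head is at cell 2.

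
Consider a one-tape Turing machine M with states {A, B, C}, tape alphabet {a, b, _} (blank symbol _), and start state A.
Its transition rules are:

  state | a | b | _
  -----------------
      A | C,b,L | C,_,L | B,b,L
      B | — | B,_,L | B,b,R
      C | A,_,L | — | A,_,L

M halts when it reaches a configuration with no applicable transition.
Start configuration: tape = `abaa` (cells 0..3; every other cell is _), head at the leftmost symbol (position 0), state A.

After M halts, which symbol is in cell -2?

b

state=A head=0 tape=______[a]baa   (A,a)→(C,b,L)
state=C head=-1 tape=_____[_]bbaa   (C,_)→(A,_,L)
state=A head=-2 tape=____[_]_bbaa   (A,_)→(B,b,L)
state=B head=-3 tape=___[_]b_bbaa   (B,_)→(B,b,R)
state=B head=-2 tape=___b[b]_bbaa   (B,b)→(B,_,L)
state=B head=-3 tape=___[b]__bbaa   (B,b)→(B,_,L)
state=B head=-4 tape=__[_]___bbaa   (B,_)→(B,b,R)
state=B head=-3 tape=__b[_]__bbaa   (B,_)→(B,b,R)
state=B head=-2 tape=__bb[_]_bbaa   (B,_)→(B,b,R)
state=B head=-1 tape=__bbb[_]bbaa   (B,_)→(B,b,R)
state=B head=0 tape=__bbbb[b]baa   (B,b)→(B,_,L)
state=B head=-1 tape=__bbb[b]_baa   (B,b)→(B,_,L)
state=B head=-2 tape=__bb[b]__baa   (B,b)→(B,_,L)
state=B head=-3 tape=__b[b]___baa   (B,b)→(B,_,L)
state=B head=-4 tape=__[b]____baa   (B,b)→(B,_,L)
state=B head=-5 tape=_[_]_____baa   (B,_)→(B,b,R)
state=B head=-4 tape=_b[_]____baa   (B,_)→(B,b,R)
state=B head=-3 tape=_bb[_]___baa   (B,_)→(B,b,R)
state=B head=-2 tape=_bbb[_]__baa   (B,_)→(B,b,R)
state=B head=-1 tape=_bbbb[_]_baa   (B,_)→(B,b,R)
state=B head=0 tape=_bbbbb[_]baa   (B,_)→(B,b,R)
state=B head=1 tape=_bbbbbb[b]aa   (B,b)→(B,_,L)
state=B head=0 tape=_bbbbb[b]_aa   (B,b)→(B,_,L)
state=B head=-1 tape=_bbbb[b]__aa   (B,b)→(B,_,L)
state=B head=-2 tape=_bbb[b]___aa   (B,b)→(B,_,L)
state=B head=-3 tape=_bb[b]____aa   (B,b)→(B,_,L)
state=B head=-4 tape=_b[b]_____aa   (B,b)→(B,_,L)
state=B head=-5 tape=_[b]______aa   (B,b)→(B,_,L)
state=B head=-6 tape=[_]_______aa   (B,_)→(B,b,R)
state=B head=-5 tape=b[_]______aa   (B,_)→(B,b,R)
state=B head=-4 tape=bb[_]_____aa   (B,_)→(B,b,R)
state=B head=-3 tape=bbb[_]____aa   (B,_)→(B,b,R)
state=B head=-2 tape=bbbb[_]___aa   (B,_)→(B,b,R)
state=B head=-1 tape=bbbbb[_]__aa   (B,_)→(B,b,R)
state=B head=0 tape=bbbbbb[_]_aa   (B,_)→(B,b,R)
state=B head=1 tape=bbbbbbb[_]aa   (B,_)→(B,b,R)
state=B head=2 tape=bbbbbbbb[a]a
Cell -2 holds b when M halts.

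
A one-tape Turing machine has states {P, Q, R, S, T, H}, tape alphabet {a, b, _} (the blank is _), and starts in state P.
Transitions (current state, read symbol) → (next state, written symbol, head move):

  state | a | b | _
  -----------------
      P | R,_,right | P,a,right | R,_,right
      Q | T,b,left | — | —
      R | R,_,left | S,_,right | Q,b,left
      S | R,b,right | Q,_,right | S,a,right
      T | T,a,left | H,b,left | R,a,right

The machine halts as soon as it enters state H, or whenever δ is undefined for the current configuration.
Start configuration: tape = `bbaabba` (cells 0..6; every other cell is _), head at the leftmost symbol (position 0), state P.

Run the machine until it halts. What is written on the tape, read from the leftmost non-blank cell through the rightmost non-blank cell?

b__bb_bba

P | ___[b]baabba   read b → write a, move right, go to P
P | ___a[b]aabba   read b → write a, move right, go to P
P | ___aa[a]abba   read a → write _, move right, go to R
R | ___aa_[a]bba   read a → write _, move left, go to R
R | ___aa[_]_bba   read _ → write b, move left, go to Q
Q | ___a[a]b_bba   read a → write b, move left, go to T
T | ___[a]bb_bba   read a → write a, move left, go to T
T | __[_]abb_bba   read _ → write a, move right, go to R
R | __a[a]bb_bba   read a → write _, move left, go to R
R | __[a]_bb_bba   read a → write _, move left, go to R
R | _[_]__bb_bba   read _ → write b, move left, go to Q
Q | [_]b__bb_bba
The non-blank tape span at halt is b__bb_bba.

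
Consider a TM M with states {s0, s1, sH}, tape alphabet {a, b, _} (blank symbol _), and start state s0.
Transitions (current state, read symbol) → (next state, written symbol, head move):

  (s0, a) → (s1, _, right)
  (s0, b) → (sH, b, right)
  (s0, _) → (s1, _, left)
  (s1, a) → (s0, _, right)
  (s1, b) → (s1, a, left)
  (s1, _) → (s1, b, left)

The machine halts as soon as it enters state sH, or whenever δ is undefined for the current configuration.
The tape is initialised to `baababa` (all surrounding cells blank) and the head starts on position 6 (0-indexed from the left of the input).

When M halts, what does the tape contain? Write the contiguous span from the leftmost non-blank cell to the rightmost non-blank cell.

state=s0 head=6 tape=baabab[a]_   (s0,a)→(s1,_,right)
state=s1 head=7 tape=baabab_[_]   (s1,_)→(s1,b,left)
state=s1 head=6 tape=baabab[_]b   (s1,_)→(s1,b,left)
state=s1 head=5 tape=baaba[b]bb   (s1,b)→(s1,a,left)
state=s1 head=4 tape=baab[a]abb   (s1,a)→(s0,_,right)
state=s0 head=5 tape=baab_[a]bb   (s0,a)→(s1,_,right)
state=s1 head=6 tape=baab__[b]b   (s1,b)→(s1,a,left)
state=s1 head=5 tape=baab_[_]ab   (s1,_)→(s1,b,left)
state=s1 head=4 tape=baab[_]bab   (s1,_)→(s1,b,left)
state=s1 head=3 tape=baa[b]bbab   (s1,b)→(s1,a,left)
state=s1 head=2 tape=ba[a]abbab   (s1,a)→(s0,_,right)
state=s0 head=3 tape=ba_[a]bbab   (s0,a)→(s1,_,right)
state=s1 head=4 tape=ba__[b]bab   (s1,b)→(s1,a,left)
state=s1 head=3 tape=ba_[_]abab   (s1,_)→(s1,b,left)
state=s1 head=2 tape=ba[_]babab   (s1,_)→(s1,b,left)
state=s1 head=1 tape=b[a]bbabab   (s1,a)→(s0,_,right)
state=s0 head=2 tape=b_[b]babab   (s0,b)→(sH,b,right)
state=sH head=3 tape=b_b[b]abab
The non-blank tape span at halt is b_bbabab.

b_bbabab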